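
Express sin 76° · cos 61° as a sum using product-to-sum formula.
sin 76° cos 61° = (1/2)[sin(76°+61°) + sin(76°-61°)]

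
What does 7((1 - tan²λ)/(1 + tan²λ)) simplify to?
7((1 - tan²λ)/(1 + tan²λ)) = 7(cos(2λ)) (using Double angle)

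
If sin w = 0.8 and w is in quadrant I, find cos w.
cos w = 0.6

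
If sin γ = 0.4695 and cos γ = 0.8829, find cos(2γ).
cos(2γ) = cos²γ - sin²γ = 0.5591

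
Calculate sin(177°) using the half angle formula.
sin(177°) = √((1 - cos 354°)/2) = 0.05234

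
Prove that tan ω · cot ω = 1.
LHS = (sin ω/cos ω) · (cos ω/sin ω) = 1 = RHS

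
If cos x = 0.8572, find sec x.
sec x = 1/cos x = 1.167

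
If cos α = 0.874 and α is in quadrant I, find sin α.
sin α = 0.4859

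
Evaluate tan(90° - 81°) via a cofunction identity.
tan(90° - 81°) = cot(81°) = 0.1584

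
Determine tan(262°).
tan(262°) = 7.115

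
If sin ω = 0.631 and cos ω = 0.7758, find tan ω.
tan ω = sin ω / cos ω = 0.8134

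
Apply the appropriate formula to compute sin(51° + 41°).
sin(51° + 41°) = sin 51° cos 41° + cos 51° sin 41° = 0.9994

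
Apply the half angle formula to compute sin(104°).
sin(104°) = √((1 - cos 208°)/2) = 0.9703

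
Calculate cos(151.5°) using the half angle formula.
cos(151.5°) = -√((1 + cos 303°)/2) = -0.8788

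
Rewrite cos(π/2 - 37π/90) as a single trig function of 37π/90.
cos(π/2 - 37π/90) = sin(37π/90)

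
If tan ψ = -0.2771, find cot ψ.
cot ψ = 1/tan ψ = -3.609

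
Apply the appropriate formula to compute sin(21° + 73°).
sin(21° + 73°) = sin 21° cos 73° + cos 21° sin 73° = 0.9976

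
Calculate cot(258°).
cot(258°) = 0.2126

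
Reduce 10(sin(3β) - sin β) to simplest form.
10(sin(3β) - sin β) = 10(2 cos(2β) sin β) (using Sum-to-product)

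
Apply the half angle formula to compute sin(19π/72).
sin(19π/72) = √((1 - cos 19π/36)/2) = 0.7373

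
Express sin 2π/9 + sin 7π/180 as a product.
sin 2π/9 + sin 7π/180 = 2 sin(47π/360) cos(11π/120)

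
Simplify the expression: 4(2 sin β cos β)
4(2 sin β cos β) = 4(sin(2β)) (using Double angle)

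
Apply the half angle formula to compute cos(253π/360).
cos(253π/360) = -√((1 + cos 253π/180)/2) = -0.5948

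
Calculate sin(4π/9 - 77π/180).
sin(4π/9 - 77π/180) = sin 4π/9 cos 77π/180 - cos 4π/9 sin 77π/180 = 0.05234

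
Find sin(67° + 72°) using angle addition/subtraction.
sin(67° + 72°) = sin 67° cos 72° + cos 67° sin 72° = 0.6561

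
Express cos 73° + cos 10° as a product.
cos 73° + cos 10° = 2 cos(41.5°) cos(31.5°)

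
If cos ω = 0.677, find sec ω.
sec ω = 1/cos ω = 1.477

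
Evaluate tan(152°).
tan(152°) = -0.5317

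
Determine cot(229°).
cot(229°) = 0.8693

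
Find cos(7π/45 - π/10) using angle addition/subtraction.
cos(7π/45 - π/10) = cos 7π/45 cos π/10 + sin 7π/45 sin π/10 = 0.9848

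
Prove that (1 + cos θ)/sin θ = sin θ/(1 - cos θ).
RHS = sin θ(1 + cos θ) / ((1 - cos θ)(1 + cos θ)) = sin θ(1 + cos θ) / (1 - cos²θ) = sin θ(1 + cos θ) / sin²θ = (1 + cos θ)/sin θ = LHS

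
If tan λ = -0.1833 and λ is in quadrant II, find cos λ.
cos λ = -0.9836 (using tan²λ + 1 = sec²λ)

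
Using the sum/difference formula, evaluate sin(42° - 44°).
sin(42° - 44°) = sin 42° cos 44° - cos 42° sin 44° = -0.0349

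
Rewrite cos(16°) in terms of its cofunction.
cos(16°) = sin(90° - 16°) = sin(74°)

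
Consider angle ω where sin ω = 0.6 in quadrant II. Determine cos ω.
cos ω = ±√(1 - sin²ω) = -0.8 (negative in QII)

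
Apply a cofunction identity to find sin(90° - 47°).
sin(90° - 47°) = cos(47°) = 0.682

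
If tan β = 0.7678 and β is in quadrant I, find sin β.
sin β = 0.609 (using tan²β + 1 = sec²β)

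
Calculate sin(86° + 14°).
sin(86° + 14°) = sin 86° cos 14° + cos 86° sin 14° = 0.9848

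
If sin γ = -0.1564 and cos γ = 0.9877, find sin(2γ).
sin(2γ) = 2 sin γ cos γ = -0.309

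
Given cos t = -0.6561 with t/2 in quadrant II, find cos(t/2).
cos(t/2) = ±√((1 + cos t)/2); negative since t/2 ∈ QII, so cos(t/2) = -0.4147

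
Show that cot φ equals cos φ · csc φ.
RHS = cos φ · (1/sin φ) = cos φ/sin φ = cot φ = LHS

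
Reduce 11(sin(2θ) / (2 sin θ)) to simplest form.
11(sin(2θ) / (2 sin θ)) = 11(cos θ) (using Double angle)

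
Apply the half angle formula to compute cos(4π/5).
cos(4π/5) = -√((1 + cos 8π/5)/2) = -0.809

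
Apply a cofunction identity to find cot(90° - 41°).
cot(90° - 41°) = tan(41°) = 0.8693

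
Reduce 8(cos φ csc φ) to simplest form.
8(cos φ csc φ) = 8(cot φ) (using Reciprocal + quotient)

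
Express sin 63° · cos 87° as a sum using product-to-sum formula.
sin 63° cos 87° = (1/2)[sin(63°+87°) + sin(63°-87°)]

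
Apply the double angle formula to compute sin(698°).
sin(698°) = 2 sin 349° cos 349° = -0.3746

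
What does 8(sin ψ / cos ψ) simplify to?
8(sin ψ / cos ψ) = 8(tan ψ) (using Quotient identity)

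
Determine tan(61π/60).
tan(61π/60) = 0.05241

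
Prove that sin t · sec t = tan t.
LHS = sin t · (1/cos t) = sin t/cos t = tan t = RHS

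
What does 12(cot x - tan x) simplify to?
12(cot x - tan x) = 12(2 cot(2x)) (using Double angle)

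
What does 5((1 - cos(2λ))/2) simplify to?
5((1 - cos(2λ))/2) = 5(sin²λ) (using Power reduction)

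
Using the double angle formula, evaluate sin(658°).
sin(658°) = 2 sin 329° cos 329° = -0.8829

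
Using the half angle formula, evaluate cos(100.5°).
cos(100.5°) = -√((1 + cos 201°)/2) = -0.1822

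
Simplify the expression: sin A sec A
sin A sec A = tan A (using Reciprocal + quotient)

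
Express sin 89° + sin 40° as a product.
sin 89° + sin 40° = 2 sin(64.5°) cos(24.5°)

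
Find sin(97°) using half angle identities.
sin(97°) = √((1 - cos 194°)/2) = 0.9925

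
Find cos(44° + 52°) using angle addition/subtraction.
cos(44° + 52°) = cos 44° cos 52° - sin 44° sin 52° = -0.1045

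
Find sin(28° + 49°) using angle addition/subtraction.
sin(28° + 49°) = sin 28° cos 49° + cos 28° sin 49° = 0.9744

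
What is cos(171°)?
cos(171°) = -0.9877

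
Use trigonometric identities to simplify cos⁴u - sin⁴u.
cos⁴u - sin⁴u = cos(2u) (using Factoring + double angle)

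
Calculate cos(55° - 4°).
cos(55° - 4°) = cos 55° cos 4° + sin 55° sin 4° = 0.6293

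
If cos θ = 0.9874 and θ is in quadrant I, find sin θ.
sin θ = 0.1582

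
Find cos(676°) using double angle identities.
cos(676°) = cos²338° - sin²338° = 0.7193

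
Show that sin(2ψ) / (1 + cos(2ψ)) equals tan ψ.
LHS = 2 sin ψ cos ψ / (2cos²ψ) = sin ψ/cos ψ = tan ψ = RHS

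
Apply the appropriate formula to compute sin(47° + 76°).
sin(47° + 76°) = sin 47° cos 76° + cos 47° sin 76° = 0.8387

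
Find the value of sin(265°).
sin(265°) = -0.9962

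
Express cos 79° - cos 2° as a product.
cos 79° - cos 2° = -2 sin(40.5°) sin(38.5°)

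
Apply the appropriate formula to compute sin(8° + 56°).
sin(8° + 56°) = sin 8° cos 56° + cos 8° sin 56° = 0.8988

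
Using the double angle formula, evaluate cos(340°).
cos(340°) = cos²170° - sin²170° = 0.9397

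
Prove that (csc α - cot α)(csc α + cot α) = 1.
LHS = csc²α - cot²α = (1 + cot²α) - cot²α = 1 = RHS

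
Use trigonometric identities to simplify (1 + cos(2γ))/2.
(1 + cos(2γ))/2 = cos²γ (using Power reduction)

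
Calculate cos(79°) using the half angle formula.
cos(79°) = √((1 + cos 158°)/2) = 0.1908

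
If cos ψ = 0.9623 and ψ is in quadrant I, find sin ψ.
sin ψ = 0.272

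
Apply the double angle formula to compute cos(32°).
cos(32°) = cos²16° - sin²16° = 0.848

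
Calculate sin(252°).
sin(252°) = -0.9511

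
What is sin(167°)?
sin(167°) = 0.225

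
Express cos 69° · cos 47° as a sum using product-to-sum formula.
cos 69° cos 47° = (1/2)[cos(69°-47°) + cos(69°+47°)]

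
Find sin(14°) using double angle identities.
sin(14°) = 2 sin 7° cos 7° = 0.2419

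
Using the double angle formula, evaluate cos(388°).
cos(388°) = cos²194° - sin²194° = 0.8829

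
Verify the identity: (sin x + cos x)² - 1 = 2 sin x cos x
LHS = sin²x + 2 sin x cos x + cos²x - 1 = (sin²x + cos²x) + 2 sin x cos x - 1 = 1 + 2 sin x cos x - 1 = 2 sin x cos x = RHS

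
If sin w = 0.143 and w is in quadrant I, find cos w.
cos w = 0.9897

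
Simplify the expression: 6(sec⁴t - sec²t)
6(sec⁴t - sec²t) = 6(tan⁴t + tan²t) (using Pythagorean)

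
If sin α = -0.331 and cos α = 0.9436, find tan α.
tan α = sin α / cos α = -0.3508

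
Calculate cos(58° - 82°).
cos(58° - 82°) = cos 58° cos 82° + sin 58° sin 82° = 0.9135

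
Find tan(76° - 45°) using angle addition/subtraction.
tan(76° - 45°) = (tan 76° - tan 45°)/(1 + tan 76° tan 45°) = 0.6009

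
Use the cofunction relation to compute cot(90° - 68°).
cot(90° - 68°) = tan(68°) = 2.475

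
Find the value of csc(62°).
csc(62°) = 1.133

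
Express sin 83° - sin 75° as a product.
sin 83° - sin 75° = 2 cos(79°) sin(4°)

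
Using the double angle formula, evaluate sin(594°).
sin(594°) = 2 sin 297° cos 297° = -0.809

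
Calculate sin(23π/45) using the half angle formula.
sin(23π/45) = √((1 - cos 46π/45)/2) = 0.9994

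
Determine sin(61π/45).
sin(61π/45) = -0.8988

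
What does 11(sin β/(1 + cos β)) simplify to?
11(sin β/(1 + cos β)) = 11(tan(β/2)) (using Half angle)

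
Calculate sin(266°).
sin(266°) = -0.9976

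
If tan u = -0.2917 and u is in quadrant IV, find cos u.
cos u = 0.96 (using tan²u + 1 = sec²u)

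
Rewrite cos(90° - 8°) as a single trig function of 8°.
cos(90° - 8°) = sin(8°)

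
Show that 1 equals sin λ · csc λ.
RHS = sin λ · (1/sin λ) = 1 = LHS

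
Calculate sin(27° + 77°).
sin(27° + 77°) = sin 27° cos 77° + cos 27° sin 77° = 0.9703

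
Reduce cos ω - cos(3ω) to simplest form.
cos ω - cos(3ω) = 2 sin(2ω) sin ω (using Sum-to-product)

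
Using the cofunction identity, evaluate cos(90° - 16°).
cos(90° - 16°) = sin(16°) = 0.2756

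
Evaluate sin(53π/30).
sin(53π/30) = -0.6691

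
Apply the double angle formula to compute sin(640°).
sin(640°) = 2 sin 320° cos 320° = -0.9848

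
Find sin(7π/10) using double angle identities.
sin(7π/10) = 2 sin 7π/20 cos 7π/20 = 0.809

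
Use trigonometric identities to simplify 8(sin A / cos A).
8(sin A / cos A) = 8(tan A) (using Quotient identity)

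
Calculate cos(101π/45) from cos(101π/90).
cos(101π/45) = cos²101π/90 - sin²101π/90 = 0.7193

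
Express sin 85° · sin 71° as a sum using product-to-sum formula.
sin 85° sin 71° = (1/2)[cos(85°-71°) - cos(85°+71°)]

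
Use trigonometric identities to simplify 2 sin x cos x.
2 sin x cos x = sin(2x) (using Double angle)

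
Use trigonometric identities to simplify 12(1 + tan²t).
12(1 + tan²t) = 12(sec²t) (using Pythagorean identity)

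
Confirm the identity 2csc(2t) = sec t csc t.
LHS = 2/sin(2t) = 2/(2 sin t cos t) = 1/(sin t cos t) = (1/cos t)(1/sin t) = sec t csc t = RHS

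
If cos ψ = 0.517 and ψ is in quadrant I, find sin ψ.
sin ψ = 0.856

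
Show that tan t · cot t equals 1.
LHS = (sin t/cos t) · (cos t/sin t) = 1 = RHS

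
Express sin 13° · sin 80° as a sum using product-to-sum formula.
sin 13° sin 80° = (1/2)[cos(13°-80°) - cos(13°+80°)]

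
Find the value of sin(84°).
sin(84°) = 0.9945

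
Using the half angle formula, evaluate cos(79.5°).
cos(79.5°) = √((1 + cos 159°)/2) = 0.1822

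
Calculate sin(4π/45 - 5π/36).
sin(4π/45 - 5π/36) = sin 4π/45 cos 5π/36 - cos 4π/45 sin 5π/36 = -0.1564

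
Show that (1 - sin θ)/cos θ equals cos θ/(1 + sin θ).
LHS = (1 - sin θ)(1 + sin θ) / (cos θ(1 + sin θ)) = (1 - sin²θ) / (cos θ(1 + sin θ)) = cos²θ / (cos θ(1 + sin θ)) = cos θ/(1 + sin θ) = RHS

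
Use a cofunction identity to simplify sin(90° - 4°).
sin(90° - 4°) = cos(4°)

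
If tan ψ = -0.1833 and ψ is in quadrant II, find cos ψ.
cos ψ = -0.9836 (using tan²ψ + 1 = sec²ψ)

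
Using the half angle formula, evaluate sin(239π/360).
sin(239π/360) = √((1 - cos 239π/180)/2) = 0.8704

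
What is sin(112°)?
sin(112°) = 0.9272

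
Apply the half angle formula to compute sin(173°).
sin(173°) = √((1 - cos 346°)/2) = 0.1219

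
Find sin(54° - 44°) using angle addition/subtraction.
sin(54° - 44°) = sin 54° cos 44° - cos 54° sin 44° = 0.1736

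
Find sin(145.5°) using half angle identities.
sin(145.5°) = √((1 - cos 291°)/2) = 0.5664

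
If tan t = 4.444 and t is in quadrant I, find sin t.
sin t = 0.9756 (using tan²t + 1 = sec²t)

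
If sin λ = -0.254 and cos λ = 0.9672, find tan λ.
tan λ = sin λ / cos λ = -0.2626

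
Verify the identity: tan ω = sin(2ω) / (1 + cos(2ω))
RHS = 2 sin ω cos ω / (2cos²ω) = sin ω/cos ω = tan ω = LHS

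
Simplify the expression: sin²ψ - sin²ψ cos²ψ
sin²ψ - sin²ψ cos²ψ = sin⁴ψ (using Factoring)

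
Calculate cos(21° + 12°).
cos(21° + 12°) = cos 21° cos 12° - sin 21° sin 12° = 0.8387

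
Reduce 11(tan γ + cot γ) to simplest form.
11(tan γ + cot γ) = 11(sec γ csc γ) (using Quotient identities)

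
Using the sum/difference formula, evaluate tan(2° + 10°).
tan(2° + 10°) = (tan 2° + tan 10°)/(1 - tan 2° tan 10°) = 0.2126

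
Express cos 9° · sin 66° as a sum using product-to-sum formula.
cos 9° sin 66° = (1/2)[sin(9°+66°) - sin(9°-66°)]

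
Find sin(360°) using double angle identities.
sin(360°) = 2 sin 180° cos 180° = 0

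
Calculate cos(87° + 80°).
cos(87° + 80°) = cos 87° cos 80° - sin 87° sin 80° = -0.9744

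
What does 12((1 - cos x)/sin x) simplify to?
12((1 - cos x)/sin x) = 12(tan(x/2)) (using Half angle)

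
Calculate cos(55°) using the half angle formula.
cos(55°) = √((1 + cos 110°)/2) = 0.5736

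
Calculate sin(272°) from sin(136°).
sin(272°) = 2 sin 136° cos 136° = -0.9994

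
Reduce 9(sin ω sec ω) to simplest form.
9(sin ω sec ω) = 9(tan ω) (using Reciprocal + quotient)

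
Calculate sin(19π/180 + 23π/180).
sin(19π/180 + 23π/180) = sin 19π/180 cos 23π/180 + cos 19π/180 sin 23π/180 = 0.6691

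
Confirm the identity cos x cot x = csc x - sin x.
RHS = 1/sin x - sin x = (1 - sin²x)/sin x = cos²x/sin x = cos x · (cos x/sin x) = cos x cot x = LHS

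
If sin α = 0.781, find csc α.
csc α = 1/sin α = 1.28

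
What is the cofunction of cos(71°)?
cos(71°) = sin(90° - 71°) = sin(19°)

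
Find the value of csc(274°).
csc(274°) = -1.002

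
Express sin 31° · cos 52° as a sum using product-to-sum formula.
sin 31° cos 52° = (1/2)[sin(31°+52°) + sin(31°-52°)]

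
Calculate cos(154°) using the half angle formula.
cos(154°) = -√((1 + cos 308°)/2) = -0.8988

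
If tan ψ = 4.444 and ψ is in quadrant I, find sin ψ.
sin ψ = 0.9756 (using tan²ψ + 1 = sec²ψ)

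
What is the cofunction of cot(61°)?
cot(61°) = tan(90° - 61°) = tan(29°)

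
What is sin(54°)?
sin(54°) = 0.809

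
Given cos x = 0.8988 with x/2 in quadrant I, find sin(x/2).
sin(x/2) = ±√((1 - cos x)/2); positive since x/2 ∈ QI, so sin(x/2) = 0.2249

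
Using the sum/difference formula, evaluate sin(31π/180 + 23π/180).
sin(31π/180 + 23π/180) = sin 31π/180 cos 23π/180 + cos 31π/180 sin 23π/180 = 0.809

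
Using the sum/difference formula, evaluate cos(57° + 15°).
cos(57° + 15°) = cos 57° cos 15° - sin 57° sin 15° = 0.309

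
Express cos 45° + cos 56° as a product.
cos 45° + cos 56° = 2 cos(50.5°) cos(-5.5°)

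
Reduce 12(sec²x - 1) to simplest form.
12(sec²x - 1) = 12(tan²x) (using Pythagorean identity)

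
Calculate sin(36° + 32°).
sin(36° + 32°) = sin 36° cos 32° + cos 36° sin 32° = 0.9272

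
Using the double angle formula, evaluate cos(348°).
cos(348°) = 1 - 2sin²174° = 0.9781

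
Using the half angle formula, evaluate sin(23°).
sin(23°) = √((1 - cos 46°)/2) = 0.3907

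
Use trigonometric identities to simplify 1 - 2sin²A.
1 - 2sin²A = cos(2A) (using Double angle)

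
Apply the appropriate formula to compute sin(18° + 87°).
sin(18° + 87°) = sin 18° cos 87° + cos 18° sin 87° = (√6+√2)/4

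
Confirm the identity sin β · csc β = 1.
LHS = sin β · (1/sin β) = 1 = RHS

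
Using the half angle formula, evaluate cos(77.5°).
cos(77.5°) = √((1 + cos 155°)/2) = 0.2164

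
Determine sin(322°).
sin(322°) = -0.6157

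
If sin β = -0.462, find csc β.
csc β = 1/sin β = -2.165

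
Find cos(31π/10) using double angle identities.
cos(31π/10) = cos²31π/20 - sin²31π/20 = -0.9511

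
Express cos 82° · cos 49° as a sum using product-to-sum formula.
cos 82° cos 49° = (1/2)[cos(82°-49°) + cos(82°+49°)]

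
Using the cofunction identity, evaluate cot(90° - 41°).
cot(90° - 41°) = tan(41°) = 0.8693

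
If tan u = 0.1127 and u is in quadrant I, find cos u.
cos u = 0.9937 (using tan²u + 1 = sec²u)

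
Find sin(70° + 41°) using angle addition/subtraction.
sin(70° + 41°) = sin 70° cos 41° + cos 70° sin 41° = 0.9336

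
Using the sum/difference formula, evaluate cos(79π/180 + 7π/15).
cos(79π/180 + 7π/15) = cos 79π/180 cos 7π/15 - sin 79π/180 sin 7π/15 = -0.9563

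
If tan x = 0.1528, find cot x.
cot x = 1/tan x = 6.545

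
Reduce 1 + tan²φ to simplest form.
1 + tan²φ = sec²φ (using Pythagorean identity)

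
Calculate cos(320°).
cos(320°) = 0.766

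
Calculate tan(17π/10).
tan(17π/10) = -1.376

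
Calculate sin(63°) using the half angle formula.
sin(63°) = √((1 - cos 126°)/2) = 0.891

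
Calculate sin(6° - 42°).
sin(6° - 42°) = sin 6° cos 42° - cos 6° sin 42° = -0.5878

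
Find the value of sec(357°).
sec(357°) = 1.001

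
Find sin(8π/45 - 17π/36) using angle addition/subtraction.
sin(8π/45 - 17π/36) = sin 8π/45 cos 17π/36 - cos 8π/45 sin 17π/36 = -0.7986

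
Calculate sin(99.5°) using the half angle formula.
sin(99.5°) = √((1 - cos 199°)/2) = 0.9863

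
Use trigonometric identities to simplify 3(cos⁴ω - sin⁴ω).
3(cos⁴ω - sin⁴ω) = 3(cos(2ω)) (using Factoring + double angle)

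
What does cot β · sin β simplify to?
cot β · sin β = cos β (using Quotient identity)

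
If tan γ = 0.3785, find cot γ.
cot γ = 1/tan γ = 2.642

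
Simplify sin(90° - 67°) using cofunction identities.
sin(90° - 67°) = cos(67°)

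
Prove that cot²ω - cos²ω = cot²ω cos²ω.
LHS = cos²ω/sin²ω - cos²ω = cos²ω(1/sin²ω - 1) = cos²ω · (1 - sin²ω)/sin²ω = cos²ω · cos²ω/sin²ω = cos²ω · cot²ω = RHS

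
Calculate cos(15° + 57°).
cos(15° + 57°) = cos 15° cos 57° - sin 15° sin 57° = 0.309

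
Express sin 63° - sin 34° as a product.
sin 63° - sin 34° = 2 cos(48.5°) sin(14.5°)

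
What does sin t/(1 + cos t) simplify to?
sin t/(1 + cos t) = tan(t/2) (using Half angle)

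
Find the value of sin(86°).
sin(86°) = 0.9976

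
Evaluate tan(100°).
tan(100°) = -5.671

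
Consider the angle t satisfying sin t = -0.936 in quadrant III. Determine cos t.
cos t = ±√(1 - sin²t) = -0.352 (negative in QIII)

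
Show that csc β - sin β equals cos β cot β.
LHS = 1/sin β - sin β = (1 - sin²β)/sin β = cos²β/sin β = cos β · (cos β/sin β) = cos β cot β = RHS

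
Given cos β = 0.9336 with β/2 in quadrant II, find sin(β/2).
sin(β/2) = ±√((1 - cos β)/2); positive since β/2 ∈ QII, so sin(β/2) = 0.1822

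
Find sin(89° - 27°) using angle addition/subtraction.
sin(89° - 27°) = sin 89° cos 27° - cos 89° sin 27° = 0.8829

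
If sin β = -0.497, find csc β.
csc β = 1/sin β = -2.012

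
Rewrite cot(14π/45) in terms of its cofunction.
cot(14π/45) = tan(π/2 - 14π/45) = tan(17π/90)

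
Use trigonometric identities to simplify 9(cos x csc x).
9(cos x csc x) = 9(cot x) (using Reciprocal + quotient)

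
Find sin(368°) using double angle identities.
sin(368°) = 2 sin 184° cos 184° = 0.1392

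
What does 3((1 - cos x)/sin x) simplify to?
3((1 - cos x)/sin x) = 3(tan(x/2)) (using Half angle)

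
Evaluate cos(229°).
cos(229°) = -0.6561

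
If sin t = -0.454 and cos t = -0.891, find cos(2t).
cos(2t) = cos²t - sin²t = 0.5878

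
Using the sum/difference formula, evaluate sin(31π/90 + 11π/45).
sin(31π/90 + 11π/45) = sin 31π/90 cos 11π/45 + cos 31π/90 sin 11π/45 = 0.9613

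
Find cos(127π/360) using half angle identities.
cos(127π/360) = √((1 + cos 127π/180)/2) = 0.4462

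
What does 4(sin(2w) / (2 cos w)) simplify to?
4(sin(2w) / (2 cos w)) = 4(sin w) (using Double angle)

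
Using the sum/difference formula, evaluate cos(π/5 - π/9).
cos(π/5 - π/9) = cos π/5 cos π/9 + sin π/5 sin π/9 = 0.9613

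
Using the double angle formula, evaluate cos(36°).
cos(36°) = cos²18° - sin²18° = 0.809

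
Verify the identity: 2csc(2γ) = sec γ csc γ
LHS = 2/sin(2γ) = 2/(2 sin γ cos γ) = 1/(sin γ cos γ) = (1/cos γ)(1/sin γ) = sec γ csc γ = RHS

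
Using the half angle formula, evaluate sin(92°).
sin(92°) = √((1 - cos 184°)/2) = 0.9994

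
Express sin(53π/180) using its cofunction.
sin(53π/180) = cos(π/2 - 53π/180) = cos(37π/180)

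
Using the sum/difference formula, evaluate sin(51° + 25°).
sin(51° + 25°) = sin 51° cos 25° + cos 51° sin 25° = 0.9703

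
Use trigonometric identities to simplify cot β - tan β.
cot β - tan β = 2 cot(2β) (using Double angle)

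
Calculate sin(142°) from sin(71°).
sin(142°) = 2 sin 71° cos 71° = 0.6157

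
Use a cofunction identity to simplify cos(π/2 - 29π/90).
cos(π/2 - 29π/90) = sin(29π/90)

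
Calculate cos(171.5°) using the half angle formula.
cos(171.5°) = -√((1 + cos 343°)/2) = -0.989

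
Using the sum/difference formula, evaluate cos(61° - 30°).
cos(61° - 30°) = cos 61° cos 30° + sin 61° sin 30° = 0.8572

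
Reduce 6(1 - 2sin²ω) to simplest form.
6(1 - 2sin²ω) = 6(cos(2ω)) (using Double angle)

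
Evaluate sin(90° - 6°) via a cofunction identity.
sin(90° - 6°) = cos(6°) = 0.9945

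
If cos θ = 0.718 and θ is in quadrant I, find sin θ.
sin θ = 0.696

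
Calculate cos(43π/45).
cos(43π/45) = -0.9903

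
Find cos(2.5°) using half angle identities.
cos(2.5°) = √((1 + cos 5°)/2) = 0.999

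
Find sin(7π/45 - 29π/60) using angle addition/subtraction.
sin(7π/45 - 29π/60) = sin 7π/45 cos 29π/60 - cos 7π/45 sin 29π/60 = -0.8572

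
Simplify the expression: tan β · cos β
tan β · cos β = sin β (using Quotient identity)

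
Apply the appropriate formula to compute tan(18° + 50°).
tan(18° + 50°) = (tan 18° + tan 50°)/(1 - tan 18° tan 50°) = 2.475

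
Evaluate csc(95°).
csc(95°) = 1.004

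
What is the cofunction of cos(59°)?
cos(59°) = sin(90° - 59°) = sin(31°)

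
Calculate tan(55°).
tan(55°) = 1.428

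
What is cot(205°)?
cot(205°) = 2.145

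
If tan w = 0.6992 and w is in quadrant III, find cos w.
cos w = -0.8195 (using tan²w + 1 = sec²w)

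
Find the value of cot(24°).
cot(24°) = 2.246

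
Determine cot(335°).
cot(335°) = -2.145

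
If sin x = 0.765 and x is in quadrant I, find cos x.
cos x = 0.644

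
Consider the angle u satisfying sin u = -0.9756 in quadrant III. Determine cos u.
cos u = ±√(1 - sin²u) = -0.2196 (negative in QIII)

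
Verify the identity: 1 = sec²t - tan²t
RHS = 1/cos²t - sin²t/cos²t = (1 - sin²t)/cos²t = cos²t/cos²t = 1 = LHS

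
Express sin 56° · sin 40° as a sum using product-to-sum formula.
sin 56° sin 40° = (1/2)[cos(56°-40°) - cos(56°+40°)]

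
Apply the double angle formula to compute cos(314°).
cos(314°) = cos²157° - sin²157° = 0.6947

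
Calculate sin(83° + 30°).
sin(83° + 30°) = sin 83° cos 30° + cos 83° sin 30° = 0.9205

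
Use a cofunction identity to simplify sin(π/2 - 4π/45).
sin(π/2 - 4π/45) = cos(4π/45)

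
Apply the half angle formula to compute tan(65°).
tan(65°) = sin 130° / (1 + cos 130°) = 2.145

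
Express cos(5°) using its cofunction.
cos(5°) = sin(90° - 5°) = sin(85°)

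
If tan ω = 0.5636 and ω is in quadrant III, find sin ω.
sin ω = -0.491 (using tan²ω + 1 = sec²ω)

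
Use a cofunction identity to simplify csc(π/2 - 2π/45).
csc(π/2 - 2π/45) = sec(2π/45)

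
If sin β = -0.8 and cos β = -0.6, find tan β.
tan β = sin β / cos β = 1.333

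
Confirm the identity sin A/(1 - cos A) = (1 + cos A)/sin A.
LHS = sin A(1 + cos A) / ((1 - cos A)(1 + cos A)) = sin A(1 + cos A) / (1 - cos²A) = sin A(1 + cos A) / sin²A = (1 + cos A)/sin A = RHS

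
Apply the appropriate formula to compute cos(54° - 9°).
cos(54° - 9°) = cos 54° cos 9° + sin 54° sin 9° = √2/2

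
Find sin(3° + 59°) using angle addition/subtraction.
sin(3° + 59°) = sin 3° cos 59° + cos 3° sin 59° = 0.8829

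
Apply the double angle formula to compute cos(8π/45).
cos(8π/45) = cos²4π/45 - sin²4π/45 = 0.848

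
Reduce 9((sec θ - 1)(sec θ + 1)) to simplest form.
9((sec θ - 1)(sec θ + 1)) = 9(tan²θ) (using Diff. of squares)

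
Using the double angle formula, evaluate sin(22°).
sin(22°) = 2 sin 11° cos 11° = 0.3746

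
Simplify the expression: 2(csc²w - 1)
2(csc²w - 1) = 2(cot²w) (using Pythagorean identity)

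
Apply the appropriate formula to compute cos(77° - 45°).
cos(77° - 45°) = cos 77° cos 45° + sin 77° sin 45° = 0.848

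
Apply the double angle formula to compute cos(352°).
cos(352°) = cos²176° - sin²176° = 0.9903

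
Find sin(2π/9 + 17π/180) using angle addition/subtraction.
sin(2π/9 + 17π/180) = sin 2π/9 cos 17π/180 + cos 2π/9 sin 17π/180 = 0.8387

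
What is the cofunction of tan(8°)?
tan(8°) = cot(90° - 8°) = cot(82°)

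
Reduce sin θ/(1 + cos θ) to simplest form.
sin θ/(1 + cos θ) = tan(θ/2) (using Half angle)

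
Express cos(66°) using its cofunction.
cos(66°) = sin(90° - 66°) = sin(24°)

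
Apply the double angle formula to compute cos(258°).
cos(258°) = 1 - 2sin²129° = -0.2079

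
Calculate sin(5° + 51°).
sin(5° + 51°) = sin 5° cos 51° + cos 5° sin 51° = 0.829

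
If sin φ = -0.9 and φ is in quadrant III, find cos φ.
cos φ = -0.4359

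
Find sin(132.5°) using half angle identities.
sin(132.5°) = √((1 - cos 265°)/2) = 0.7373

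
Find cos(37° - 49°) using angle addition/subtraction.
cos(37° - 49°) = cos 37° cos 49° + sin 37° sin 49° = 0.9781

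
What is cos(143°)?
cos(143°) = -0.7986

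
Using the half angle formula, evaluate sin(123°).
sin(123°) = √((1 - cos 246°)/2) = 0.8387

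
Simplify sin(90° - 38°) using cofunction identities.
sin(90° - 38°) = cos(38°)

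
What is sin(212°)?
sin(212°) = -0.5299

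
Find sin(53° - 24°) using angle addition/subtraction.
sin(53° - 24°) = sin 53° cos 24° - cos 53° sin 24° = 0.4848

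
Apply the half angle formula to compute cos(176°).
cos(176°) = -√((1 + cos 352°)/2) = -0.9976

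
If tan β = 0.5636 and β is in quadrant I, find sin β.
sin β = 0.491 (using tan²β + 1 = sec²β)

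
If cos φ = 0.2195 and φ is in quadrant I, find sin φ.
sin φ = 0.9756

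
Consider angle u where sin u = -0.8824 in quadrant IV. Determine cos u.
cos u = √(1 - sin²u) = 0.4705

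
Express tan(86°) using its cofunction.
tan(86°) = cot(90° - 86°) = cot(4°)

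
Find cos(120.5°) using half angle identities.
cos(120.5°) = -√((1 + cos 241°)/2) = -0.5075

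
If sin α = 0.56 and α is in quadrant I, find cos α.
cos α = 0.8285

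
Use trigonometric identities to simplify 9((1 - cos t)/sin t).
9((1 - cos t)/sin t) = 9(tan(t/2)) (using Half angle)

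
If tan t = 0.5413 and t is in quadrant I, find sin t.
sin t = 0.476 (using tan²t + 1 = sec²t)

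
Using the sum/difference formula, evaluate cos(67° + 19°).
cos(67° + 19°) = cos 67° cos 19° - sin 67° sin 19° = 0.06976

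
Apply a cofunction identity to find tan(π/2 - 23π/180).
tan(π/2 - 23π/180) = cot(23π/180) = 2.356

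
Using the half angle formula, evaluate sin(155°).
sin(155°) = √((1 - cos 310°)/2) = 0.4226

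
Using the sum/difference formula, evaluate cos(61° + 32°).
cos(61° + 32°) = cos 61° cos 32° - sin 61° sin 32° = -0.05234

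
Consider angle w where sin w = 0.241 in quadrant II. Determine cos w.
cos w = ±√(1 - sin²w) = -0.9705 (negative in QII)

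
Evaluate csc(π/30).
csc(π/30) = 9.567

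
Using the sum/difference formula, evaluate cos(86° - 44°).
cos(86° - 44°) = cos 86° cos 44° + sin 86° sin 44° = 0.7431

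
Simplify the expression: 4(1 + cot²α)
4(1 + cot²α) = 4(csc²α) (using Pythagorean identity)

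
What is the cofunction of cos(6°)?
cos(6°) = sin(90° - 6°) = sin(84°)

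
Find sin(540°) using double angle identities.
sin(540°) = 2 sin 270° cos 270° = 0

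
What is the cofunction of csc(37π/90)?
csc(37π/90) = sec(π/2 - 37π/90) = sec(4π/45)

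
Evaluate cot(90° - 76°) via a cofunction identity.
cot(90° - 76°) = tan(76°) = 4.011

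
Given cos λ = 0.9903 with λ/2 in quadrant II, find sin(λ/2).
sin(λ/2) = ±√((1 - cos λ)/2); positive since λ/2 ∈ QII, so sin(λ/2) = 0.06964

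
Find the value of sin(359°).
sin(359°) = -0.01745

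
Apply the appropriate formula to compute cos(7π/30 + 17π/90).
cos(7π/30 + 17π/90) = cos 7π/30 cos 17π/90 - sin 7π/30 sin 17π/90 = 0.2419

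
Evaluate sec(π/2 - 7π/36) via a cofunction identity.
sec(π/2 - 7π/36) = csc(7π/36) = 1.743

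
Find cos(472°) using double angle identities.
cos(472°) = cos²236° - sin²236° = -0.3746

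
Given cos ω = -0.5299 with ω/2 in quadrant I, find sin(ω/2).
sin(ω/2) = ±√((1 - cos ω)/2); positive since ω/2 ∈ QI, so sin(ω/2) = 0.8746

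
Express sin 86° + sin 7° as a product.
sin 86° + sin 7° = 2 sin(46.5°) cos(39.5°)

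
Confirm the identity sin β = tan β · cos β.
RHS = (sin β/cos β) · cos β = sin β = LHS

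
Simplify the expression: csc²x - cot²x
csc²x - cot²x = 1 (using Pythagorean identity)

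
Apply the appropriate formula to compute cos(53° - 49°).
cos(53° - 49°) = cos 53° cos 49° + sin 53° sin 49° = 0.9976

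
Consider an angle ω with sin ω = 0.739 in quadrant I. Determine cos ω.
cos ω = √(1 - sin²ω) = 0.6737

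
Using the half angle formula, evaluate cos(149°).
cos(149°) = -√((1 + cos 298°)/2) = -0.8572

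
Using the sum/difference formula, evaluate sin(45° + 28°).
sin(45° + 28°) = sin 45° cos 28° + cos 45° sin 28° = 0.9563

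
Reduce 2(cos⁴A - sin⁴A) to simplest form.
2(cos⁴A - sin⁴A) = 2(cos(2A)) (using Factoring + double angle)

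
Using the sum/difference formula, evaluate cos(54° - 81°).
cos(54° - 81°) = cos 54° cos 81° + sin 54° sin 81° = 0.891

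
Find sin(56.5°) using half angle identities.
sin(56.5°) = √((1 - cos 113°)/2) = 0.8339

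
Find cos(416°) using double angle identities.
cos(416°) = cos²208° - sin²208° = 0.5592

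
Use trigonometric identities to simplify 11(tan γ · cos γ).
11(tan γ · cos γ) = 11(sin γ) (using Quotient identity)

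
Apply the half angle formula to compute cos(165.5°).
cos(165.5°) = -√((1 + cos 331°)/2) = -0.9681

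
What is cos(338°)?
cos(338°) = 0.9272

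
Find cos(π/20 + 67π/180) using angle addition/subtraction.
cos(π/20 + 67π/180) = cos π/20 cos 67π/180 - sin π/20 sin 67π/180 = 0.2419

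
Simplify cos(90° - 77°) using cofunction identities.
cos(90° - 77°) = sin(77°)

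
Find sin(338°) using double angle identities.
sin(338°) = 2 sin 169° cos 169° = -0.3746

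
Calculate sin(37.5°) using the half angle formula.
sin(37.5°) = √((1 - cos 75°)/2) = 0.6088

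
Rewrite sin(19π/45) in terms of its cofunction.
sin(19π/45) = cos(π/2 - 19π/45) = cos(7π/90)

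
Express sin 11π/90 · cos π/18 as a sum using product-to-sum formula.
sin 11π/90 cos π/18 = (1/2)[sin(11π/90+π/18) + sin(11π/90-π/18)]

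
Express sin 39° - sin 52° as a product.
sin 39° - sin 52° = 2 cos(45.5°) sin(-6.5°)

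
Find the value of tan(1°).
tan(1°) = 0.01746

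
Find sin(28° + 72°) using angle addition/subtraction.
sin(28° + 72°) = sin 28° cos 72° + cos 28° sin 72° = 0.9848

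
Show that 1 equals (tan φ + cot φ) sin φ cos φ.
RHS = (sin φ/cos φ + cos φ/sin φ) sin φ cos φ = ((sin²φ + cos²φ)/(sin φ cos φ)) · sin φ cos φ = sin²φ + cos²φ = 1 = LHS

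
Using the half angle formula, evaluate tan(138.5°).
tan(138.5°) = sin 277° / (1 + cos 277°) = -0.8847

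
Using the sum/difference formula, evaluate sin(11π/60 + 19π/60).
sin(11π/60 + 19π/60) = sin 11π/60 cos 19π/60 + cos 11π/60 sin 19π/60 = 1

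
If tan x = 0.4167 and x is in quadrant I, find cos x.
cos x = 0.9231 (using tan²x + 1 = sec²x)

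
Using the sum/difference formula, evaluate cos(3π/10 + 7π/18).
cos(3π/10 + 7π/18) = cos 3π/10 cos 7π/18 - sin 3π/10 sin 7π/18 = -0.5592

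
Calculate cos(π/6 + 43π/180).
cos(π/6 + 43π/180) = cos π/6 cos 43π/180 - sin π/6 sin 43π/180 = 0.2924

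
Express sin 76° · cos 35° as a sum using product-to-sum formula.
sin 76° cos 35° = (1/2)[sin(76°+35°) + sin(76°-35°)]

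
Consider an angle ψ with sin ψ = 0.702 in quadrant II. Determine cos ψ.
cos ψ = ±√(1 - sin²ψ) = -0.7122 (negative in QII)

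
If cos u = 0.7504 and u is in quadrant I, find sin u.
sin u = 0.661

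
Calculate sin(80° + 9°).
sin(80° + 9°) = sin 80° cos 9° + cos 80° sin 9° = 0.9998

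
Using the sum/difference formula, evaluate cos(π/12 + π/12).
cos(π/12 + π/12) = cos π/12 cos π/12 - sin π/12 sin π/12 = √3/2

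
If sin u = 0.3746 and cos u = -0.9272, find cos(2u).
cos(2u) = cos²u - sin²u = 0.7194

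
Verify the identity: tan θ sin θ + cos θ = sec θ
LHS = sin²θ/cos θ + cos θ = (sin²θ + cos²θ)/cos θ = 1/cos θ = sec θ = RHS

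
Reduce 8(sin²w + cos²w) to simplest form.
8(sin²w + cos²w) = 8 (using Pythagorean identity)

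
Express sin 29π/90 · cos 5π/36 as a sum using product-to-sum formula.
sin 29π/90 cos 5π/36 = (1/2)[sin(29π/90+5π/36) + sin(29π/90-5π/36)]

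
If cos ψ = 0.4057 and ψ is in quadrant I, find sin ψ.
sin ψ = 0.914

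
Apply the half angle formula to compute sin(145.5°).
sin(145.5°) = √((1 - cos 291°)/2) = 0.5664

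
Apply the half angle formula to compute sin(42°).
sin(42°) = √((1 - cos 84°)/2) = 0.6691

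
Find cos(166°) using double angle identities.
cos(166°) = cos²83° - sin²83° = -0.9703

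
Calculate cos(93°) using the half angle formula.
cos(93°) = -√((1 + cos 186°)/2) = -0.05234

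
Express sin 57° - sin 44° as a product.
sin 57° - sin 44° = 2 cos(50.5°) sin(6.5°)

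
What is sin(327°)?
sin(327°) = -0.5446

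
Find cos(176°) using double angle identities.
cos(176°) = cos²88° - sin²88° = -0.9976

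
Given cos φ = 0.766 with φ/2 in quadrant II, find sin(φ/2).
sin(φ/2) = ±√((1 - cos φ)/2); positive since φ/2 ∈ QII, so sin(φ/2) = 0.3421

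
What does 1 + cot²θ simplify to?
1 + cot²θ = csc²θ (using Pythagorean identity)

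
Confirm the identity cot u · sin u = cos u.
LHS = (cos u/sin u) · sin u = cos u = RHS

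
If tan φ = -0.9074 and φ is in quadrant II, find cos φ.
cos φ = -0.7406 (using tan²φ + 1 = sec²φ)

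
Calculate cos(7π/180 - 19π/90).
cos(7π/180 - 19π/90) = cos 7π/180 cos 19π/90 + sin 7π/180 sin 19π/90 = 0.8572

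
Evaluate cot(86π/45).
cot(86π/45) = -3.487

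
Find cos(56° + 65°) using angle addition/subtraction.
cos(56° + 65°) = cos 56° cos 65° - sin 56° sin 65° = -0.515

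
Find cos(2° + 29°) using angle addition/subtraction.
cos(2° + 29°) = cos 2° cos 29° - sin 2° sin 29° = 0.8572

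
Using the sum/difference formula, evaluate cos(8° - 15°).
cos(8° - 15°) = cos 8° cos 15° + sin 8° sin 15° = 0.9925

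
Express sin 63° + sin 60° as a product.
sin 63° + sin 60° = 2 sin(61.5°) cos(1.5°)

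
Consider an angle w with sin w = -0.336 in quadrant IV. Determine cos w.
cos w = √(1 - sin²w) = 0.9419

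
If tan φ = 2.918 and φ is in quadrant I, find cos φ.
cos φ = 0.3242 (using tan²φ + 1 = sec²φ)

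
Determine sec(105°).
sec(105°) = -3.864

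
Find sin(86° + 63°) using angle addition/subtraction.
sin(86° + 63°) = sin 86° cos 63° + cos 86° sin 63° = 0.515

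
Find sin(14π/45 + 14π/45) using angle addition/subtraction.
sin(14π/45 + 14π/45) = sin 14π/45 cos 14π/45 + cos 14π/45 sin 14π/45 = 0.9272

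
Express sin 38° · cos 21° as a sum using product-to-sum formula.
sin 38° cos 21° = (1/2)[sin(38°+21°) + sin(38°-21°)]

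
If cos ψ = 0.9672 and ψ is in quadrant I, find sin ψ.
sin ψ = 0.254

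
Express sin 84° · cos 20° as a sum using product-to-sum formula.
sin 84° cos 20° = (1/2)[sin(84°+20°) + sin(84°-20°)]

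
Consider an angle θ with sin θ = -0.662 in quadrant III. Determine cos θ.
cos θ = ±√(1 - sin²θ) = -0.7495 (negative in QIII)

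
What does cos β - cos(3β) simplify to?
cos β - cos(3β) = 2 sin(2β) sin β (using Sum-to-product)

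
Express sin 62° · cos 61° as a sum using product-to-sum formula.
sin 62° cos 61° = (1/2)[sin(62°+61°) + sin(62°-61°)]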